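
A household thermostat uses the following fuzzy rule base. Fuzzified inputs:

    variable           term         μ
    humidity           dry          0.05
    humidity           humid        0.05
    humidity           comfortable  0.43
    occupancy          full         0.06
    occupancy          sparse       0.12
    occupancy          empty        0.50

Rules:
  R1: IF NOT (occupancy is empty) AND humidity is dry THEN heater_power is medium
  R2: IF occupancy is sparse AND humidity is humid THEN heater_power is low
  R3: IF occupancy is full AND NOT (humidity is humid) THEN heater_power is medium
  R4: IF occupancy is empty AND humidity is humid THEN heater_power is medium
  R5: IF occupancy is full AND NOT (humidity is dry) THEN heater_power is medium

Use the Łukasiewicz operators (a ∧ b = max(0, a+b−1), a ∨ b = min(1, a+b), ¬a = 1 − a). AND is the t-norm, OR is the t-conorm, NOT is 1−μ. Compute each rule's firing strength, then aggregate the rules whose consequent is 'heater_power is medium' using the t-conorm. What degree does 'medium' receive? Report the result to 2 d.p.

0.02

R1: ¬empty=1−0.50=0.50, dry=0.05; AND[max(0, a+b−1)] → w = 0.00
R2: sparse=0.12, humid=0.05; AND[max(0, a+b−1)] → w = 0.00
R3: full=0.06, ¬humid=1−0.05=0.95; AND[max(0, a+b−1)] → w = 0.01
R4: empty=0.50, humid=0.05; AND[max(0, a+b−1)] → w = 0.00
R5: full=0.06, ¬dry=1−0.05=0.95; AND[max(0, a+b−1)] → w = 0.01
Rules with consequent 'medium': {R1, R3, R4, R5} → strengths 0.00, 0.01, 0.00, 0.01
Aggregate via t-conorm [min(1, a+b)]: 0.02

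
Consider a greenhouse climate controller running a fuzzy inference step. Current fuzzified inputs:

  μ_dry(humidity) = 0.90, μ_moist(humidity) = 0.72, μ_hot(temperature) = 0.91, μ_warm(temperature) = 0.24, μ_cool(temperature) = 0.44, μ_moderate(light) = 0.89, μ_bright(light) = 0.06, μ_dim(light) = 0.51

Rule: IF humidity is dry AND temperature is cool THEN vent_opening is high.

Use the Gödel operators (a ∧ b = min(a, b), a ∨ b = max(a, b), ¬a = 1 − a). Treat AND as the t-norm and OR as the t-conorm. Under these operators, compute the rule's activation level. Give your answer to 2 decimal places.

0.44

firing strength: dry=0.90, cool=0.44; AND[min(a, b)] → w = 0.44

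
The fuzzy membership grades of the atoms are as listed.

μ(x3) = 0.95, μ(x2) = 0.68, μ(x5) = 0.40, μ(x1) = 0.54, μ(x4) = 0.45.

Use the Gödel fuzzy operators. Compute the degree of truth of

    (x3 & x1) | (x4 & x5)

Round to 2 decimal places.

0.54

x3 & x1 = min(a, b) on (0.95, 0.54) = 0.54
x4 & x5 = min(a, b) on (0.45, 0.40) = 0.40
(x3 & x1) | (x4 & x5) = max(a, b) on (0.54, 0.40) = 0.54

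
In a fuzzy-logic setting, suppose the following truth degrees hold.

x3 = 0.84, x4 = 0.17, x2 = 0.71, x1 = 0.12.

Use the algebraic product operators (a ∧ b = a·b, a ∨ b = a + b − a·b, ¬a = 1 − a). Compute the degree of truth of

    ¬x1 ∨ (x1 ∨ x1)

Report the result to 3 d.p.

¬x1 = 1 − 0.1200 = 0.8800
x1 ∨ x1 = a + b − a·b on (0.1200, 0.1200) = 0.2256
¬x1 ∨ (x1 ∨ x1) = a + b − a·b on (0.8800, 0.2256) = 0.9071

0.907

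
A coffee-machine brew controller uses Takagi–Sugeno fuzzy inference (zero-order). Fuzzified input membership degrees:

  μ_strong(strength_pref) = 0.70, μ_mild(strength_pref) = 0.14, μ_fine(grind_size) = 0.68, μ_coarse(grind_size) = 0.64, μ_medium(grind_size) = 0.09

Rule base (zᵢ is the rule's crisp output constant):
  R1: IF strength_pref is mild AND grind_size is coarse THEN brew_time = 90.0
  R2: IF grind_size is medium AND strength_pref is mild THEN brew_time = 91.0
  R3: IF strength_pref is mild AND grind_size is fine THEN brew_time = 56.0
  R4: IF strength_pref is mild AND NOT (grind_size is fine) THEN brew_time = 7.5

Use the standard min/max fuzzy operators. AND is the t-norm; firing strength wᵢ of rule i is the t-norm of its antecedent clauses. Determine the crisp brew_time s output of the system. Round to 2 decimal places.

58.20

R1 (z=90.0): mild=0.14, coarse=0.64; AND[min(a, b)] → w = 0.14
R2 (z=91.0): medium=0.09, mild=0.14; AND[min(a, b)] → w = 0.09
R3 (z=56.0): mild=0.14, fine=0.68; AND[min(a, b)] → w = 0.14
R4 (z=7.5): mild=0.14, ¬fine=1−0.68=0.32; AND[min(a, b)] → w = 0.14
Weighted average = (0.14·90.0 + 0.09·91.0 + 0.14·56.0 + 0.14·7.5) / (0.14 + 0.09 + 0.14 + 0.14)
  = 29.6800 / 0.5100 = 58.20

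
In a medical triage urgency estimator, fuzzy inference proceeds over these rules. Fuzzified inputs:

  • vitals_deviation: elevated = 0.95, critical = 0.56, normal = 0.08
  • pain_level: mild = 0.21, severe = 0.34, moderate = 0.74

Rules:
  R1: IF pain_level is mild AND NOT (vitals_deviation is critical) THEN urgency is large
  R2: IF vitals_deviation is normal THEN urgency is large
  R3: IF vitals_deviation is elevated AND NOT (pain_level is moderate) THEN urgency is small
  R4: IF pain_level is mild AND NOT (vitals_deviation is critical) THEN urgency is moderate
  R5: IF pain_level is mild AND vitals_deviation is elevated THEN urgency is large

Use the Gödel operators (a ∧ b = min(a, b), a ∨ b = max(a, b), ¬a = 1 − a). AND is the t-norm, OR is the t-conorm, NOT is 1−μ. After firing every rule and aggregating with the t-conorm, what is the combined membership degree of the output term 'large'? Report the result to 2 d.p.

0.21

R1: mild=0.21, ¬critical=1−0.56=0.44; AND[min(a, b)] → w = 0.21
R2: normal=0.08 → w = 0.08
R3: elevated=0.95, ¬moderate=1−0.74=0.26; AND[min(a, b)] → w = 0.26
R4: mild=0.21, ¬critical=1−0.56=0.44; AND[min(a, b)] → w = 0.21
R5: mild=0.21, elevated=0.95; AND[min(a, b)] → w = 0.21
Rules with consequent 'large': {R1, R2, R5} → strengths 0.21, 0.08, 0.21
Aggregate via t-conorm [max(a, b)]: 0.21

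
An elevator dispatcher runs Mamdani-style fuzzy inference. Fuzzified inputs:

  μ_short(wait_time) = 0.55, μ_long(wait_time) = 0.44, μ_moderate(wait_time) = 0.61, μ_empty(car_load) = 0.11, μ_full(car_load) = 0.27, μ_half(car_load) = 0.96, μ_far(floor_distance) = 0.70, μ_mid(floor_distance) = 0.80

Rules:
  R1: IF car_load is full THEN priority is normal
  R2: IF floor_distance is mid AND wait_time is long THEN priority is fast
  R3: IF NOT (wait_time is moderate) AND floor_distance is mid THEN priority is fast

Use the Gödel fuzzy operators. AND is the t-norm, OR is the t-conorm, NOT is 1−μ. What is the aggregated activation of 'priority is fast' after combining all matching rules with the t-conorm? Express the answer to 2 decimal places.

0.44

R1: full=0.27 → w = 0.27
R2: mid=0.80, long=0.44; AND[min(a, b)] → w = 0.44
R3: ¬moderate=1−0.61=0.39, mid=0.80; AND[min(a, b)] → w = 0.39
Rules with consequent 'fast': {R2, R3} → strengths 0.44, 0.39
Aggregate via t-conorm [max(a, b)]: 0.44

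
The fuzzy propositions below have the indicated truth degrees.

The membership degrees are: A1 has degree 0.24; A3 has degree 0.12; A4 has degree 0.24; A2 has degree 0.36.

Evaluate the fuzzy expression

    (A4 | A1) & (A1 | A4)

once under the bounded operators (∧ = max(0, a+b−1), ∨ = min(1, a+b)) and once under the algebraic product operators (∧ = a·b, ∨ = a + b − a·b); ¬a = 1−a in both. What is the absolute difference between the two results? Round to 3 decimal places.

Under bounded:
  A4 | A1 = min(1, a+b) on (0.24, 0.24) = 0.48
  A1 | A4 = min(1, a+b) on (0.24, 0.24) = 0.48
  (A4 | A1) & (A1 | A4) = max(0, a+b−1) on (0.48, 0.48) = 0.00
  → value = 0.0000
Under algebraic product:
  A4 | A1 = a + b − a·b on (0.2400, 0.2400) = 0.4224
  A1 | A4 = a + b − a·b on (0.2400, 0.2400) = 0.4224
  (A4 | A1) & (A1 | A4) = a·b on (0.4224, 0.4224) = 0.1784
  → value = 0.1784
|0.0000 − 0.1784| = 0.178

0.178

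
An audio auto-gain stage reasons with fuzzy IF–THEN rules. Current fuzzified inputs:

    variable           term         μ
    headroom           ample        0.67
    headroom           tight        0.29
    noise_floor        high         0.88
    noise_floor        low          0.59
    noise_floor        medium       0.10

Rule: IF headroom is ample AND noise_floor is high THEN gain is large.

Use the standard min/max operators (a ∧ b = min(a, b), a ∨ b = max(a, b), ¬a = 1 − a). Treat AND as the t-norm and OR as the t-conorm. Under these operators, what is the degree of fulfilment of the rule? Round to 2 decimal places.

firing strength: ample=0.67, high=0.88; AND[min(a, b)] → w = 0.67

0.67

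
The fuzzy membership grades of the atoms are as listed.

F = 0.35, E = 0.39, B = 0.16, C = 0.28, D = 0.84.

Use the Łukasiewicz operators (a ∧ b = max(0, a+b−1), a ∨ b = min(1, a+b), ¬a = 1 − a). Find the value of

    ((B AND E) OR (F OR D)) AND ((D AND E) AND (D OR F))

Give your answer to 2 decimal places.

0.23

B AND E = max(0, a+b−1) on (0.16, 0.39) = 0.00
F OR D = min(1, a+b) on (0.35, 0.84) = 1.00
(B AND E) OR (F OR D) = min(1, a+b) on (0.00, 1.00) = 1.00
D AND E = max(0, a+b−1) on (0.84, 0.39) = 0.23
D OR F = min(1, a+b) on (0.84, 0.35) = 1.00
(D AND E) AND (D OR F) = max(0, a+b−1) on (0.23, 1.00) = 0.23
((B AND E) OR (F OR D)) AND ((D AND E) AND (D OR F)) = max(0, a+b−1) on (1.00, 0.23) = 0.23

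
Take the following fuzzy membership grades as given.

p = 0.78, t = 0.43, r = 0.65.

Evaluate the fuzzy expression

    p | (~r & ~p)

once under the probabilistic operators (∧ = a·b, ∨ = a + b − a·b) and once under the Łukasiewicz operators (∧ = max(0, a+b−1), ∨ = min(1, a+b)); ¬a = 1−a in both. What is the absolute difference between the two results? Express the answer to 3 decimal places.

0.017

Under probabilistic:
  ~r = 1 − 0.6500 = 0.3500
  ~p = 1 − 0.7800 = 0.2200
  ~r & ~p = a·b on (0.3500, 0.2200) = 0.0770
  p | (~r & ~p) = a + b − a·b on (0.7800, 0.0770) = 0.7969
  → value = 0.7969
Under Łukasiewicz:
  ~r = 1 − 0.65 = 0.35
  ~p = 1 − 0.78 = 0.22
  ~r & ~p = max(0, a+b−1) on (0.35, 0.22) = 0.00
  p | (~r & ~p) = min(1, a+b) on (0.78, 0.00) = 0.78
  → value = 0.7800
|0.7969 − 0.7800| = 0.017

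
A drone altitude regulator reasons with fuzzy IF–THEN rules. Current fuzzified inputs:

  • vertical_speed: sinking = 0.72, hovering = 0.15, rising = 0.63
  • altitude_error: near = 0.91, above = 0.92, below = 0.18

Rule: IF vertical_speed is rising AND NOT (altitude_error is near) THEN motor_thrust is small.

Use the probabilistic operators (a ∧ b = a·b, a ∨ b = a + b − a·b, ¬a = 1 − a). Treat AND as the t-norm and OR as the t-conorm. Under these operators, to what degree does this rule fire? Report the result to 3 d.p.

0.057

firing strength: rising=0.63, ¬near=1−0.91=0.09; AND[a·b] → w = 0.0567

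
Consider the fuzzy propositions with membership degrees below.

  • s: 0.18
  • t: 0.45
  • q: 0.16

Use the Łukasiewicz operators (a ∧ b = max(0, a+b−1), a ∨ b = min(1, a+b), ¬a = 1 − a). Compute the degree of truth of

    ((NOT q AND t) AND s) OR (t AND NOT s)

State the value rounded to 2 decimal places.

0.27

NOT q = 1 − 0.16 = 0.84
NOT q AND t = max(0, a+b−1) on (0.84, 0.45) = 0.29
(NOT q AND t) AND s = max(0, a+b−1) on (0.29, 0.18) = 0.00
NOT s = 1 − 0.18 = 0.82
t AND NOT s = max(0, a+b−1) on (0.45, 0.82) = 0.27
((NOT q AND t) AND s) OR (t AND NOT s) = min(1, a+b) on (0.00, 0.27) = 0.27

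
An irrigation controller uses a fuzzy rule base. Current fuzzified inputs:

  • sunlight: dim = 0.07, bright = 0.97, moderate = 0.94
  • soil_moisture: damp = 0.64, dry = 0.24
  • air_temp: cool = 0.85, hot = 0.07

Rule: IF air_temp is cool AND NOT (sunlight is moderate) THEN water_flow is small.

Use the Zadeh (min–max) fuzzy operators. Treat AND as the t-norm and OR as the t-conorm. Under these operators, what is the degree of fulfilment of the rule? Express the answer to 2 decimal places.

0.06

firing strength: cool=0.85, ¬moderate=1−0.94=0.06; AND[min(a, b)] → w = 0.06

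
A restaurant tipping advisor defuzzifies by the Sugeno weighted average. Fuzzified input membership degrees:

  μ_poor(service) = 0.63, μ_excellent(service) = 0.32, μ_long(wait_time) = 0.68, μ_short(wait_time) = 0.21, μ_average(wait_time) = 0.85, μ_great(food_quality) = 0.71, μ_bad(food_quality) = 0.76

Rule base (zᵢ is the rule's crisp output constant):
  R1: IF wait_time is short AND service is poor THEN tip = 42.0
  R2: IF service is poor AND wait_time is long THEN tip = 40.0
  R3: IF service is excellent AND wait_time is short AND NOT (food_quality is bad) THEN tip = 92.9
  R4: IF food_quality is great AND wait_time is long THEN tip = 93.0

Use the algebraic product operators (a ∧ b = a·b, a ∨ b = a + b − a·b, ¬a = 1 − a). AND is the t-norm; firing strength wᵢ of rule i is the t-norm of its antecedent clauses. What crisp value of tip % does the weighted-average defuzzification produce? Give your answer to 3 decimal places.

R1 (z=42.0): short=0.21, poor=0.63; AND[a·b] → w = 0.1323
R2 (z=40.0): poor=0.63, long=0.68; AND[a·b] → w = 0.4284
R3 (z=92.9): excellent=0.32, short=0.21, ¬bad=1−0.76=0.24; AND[a·b] → w = 0.0161
R4 (z=93.0): great=0.71, long=0.68; AND[a·b] → w = 0.4828
Weighted average = (0.1323·42.0 + 0.4284·40.0 + 0.0161·92.9 + 0.4828·93.0) / (0.1323 + 0.4284 + 0.0161 + 0.4828)
  = 69.0913 / 1.0596 = 65.203

65.203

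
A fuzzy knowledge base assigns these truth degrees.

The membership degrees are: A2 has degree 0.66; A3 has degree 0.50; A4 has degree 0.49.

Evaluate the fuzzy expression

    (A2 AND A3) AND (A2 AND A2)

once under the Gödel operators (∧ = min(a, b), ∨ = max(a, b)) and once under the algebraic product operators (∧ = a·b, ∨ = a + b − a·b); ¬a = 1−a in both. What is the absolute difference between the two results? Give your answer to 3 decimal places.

Under Gödel:
  A2 AND A3 = min(a, b) on (0.66, 0.50) = 0.50
  A2 AND A2 = min(a, b) on (0.66, 0.66) = 0.66
  (A2 AND A3) AND (A2 AND A2) = min(a, b) on (0.50, 0.66) = 0.50
  → value = 0.5000
Under algebraic product:
  A2 AND A3 = a·b on (0.6600, 0.5000) = 0.3300
  A2 AND A2 = a·b on (0.6600, 0.6600) = 0.4356
  (A2 AND A3) AND (A2 AND A2) = a·b on (0.3300, 0.4356) = 0.1437
  → value = 0.1437
|0.5000 − 0.1437| = 0.356

0.356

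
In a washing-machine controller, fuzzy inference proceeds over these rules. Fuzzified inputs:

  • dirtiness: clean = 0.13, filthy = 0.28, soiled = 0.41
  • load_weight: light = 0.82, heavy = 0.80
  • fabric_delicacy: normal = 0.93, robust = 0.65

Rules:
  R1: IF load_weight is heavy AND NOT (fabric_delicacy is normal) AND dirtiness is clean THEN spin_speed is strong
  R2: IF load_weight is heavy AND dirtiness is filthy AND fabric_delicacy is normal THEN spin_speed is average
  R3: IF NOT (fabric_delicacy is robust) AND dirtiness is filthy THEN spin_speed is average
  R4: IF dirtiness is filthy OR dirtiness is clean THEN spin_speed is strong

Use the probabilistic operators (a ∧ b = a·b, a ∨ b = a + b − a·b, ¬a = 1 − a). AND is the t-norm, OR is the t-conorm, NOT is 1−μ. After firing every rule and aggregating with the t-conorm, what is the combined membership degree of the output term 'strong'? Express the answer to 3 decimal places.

R1: heavy=0.80, ¬normal=1−0.93=0.07, clean=0.13; AND[a·b] → w = 0.0073
R2: heavy=0.80, filthy=0.28, normal=0.93; AND[a·b] → w = 0.2083
R3: ¬robust=1−0.65=0.35, filthy=0.28; AND[a·b] → w = 0.0980
R4: filthy=0.28, clean=0.13; OR[a + b − a·b] → w = 0.3736
Rules with consequent 'strong': {R1, R4} → strengths 0.0073, 0.3736
Aggregate via t-conorm [a + b − a·b]: 0.3782

0.378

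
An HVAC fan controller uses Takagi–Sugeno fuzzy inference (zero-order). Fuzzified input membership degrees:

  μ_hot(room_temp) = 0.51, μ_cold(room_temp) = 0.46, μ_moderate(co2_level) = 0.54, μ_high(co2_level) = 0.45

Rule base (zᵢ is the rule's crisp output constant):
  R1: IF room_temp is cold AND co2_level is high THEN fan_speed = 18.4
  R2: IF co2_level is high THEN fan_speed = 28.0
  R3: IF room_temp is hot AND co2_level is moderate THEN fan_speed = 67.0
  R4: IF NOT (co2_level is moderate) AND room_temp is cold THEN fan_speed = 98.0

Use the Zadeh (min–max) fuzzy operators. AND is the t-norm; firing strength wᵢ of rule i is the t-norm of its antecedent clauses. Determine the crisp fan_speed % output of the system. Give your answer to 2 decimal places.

R1 (z=18.4): cold=0.46, high=0.45; AND[min(a, b)] → w = 0.45
R2 (z=28.0): high=0.45 → w = 0.45
R3 (z=67.0): hot=0.51, moderate=0.54; AND[min(a, b)] → w = 0.51
R4 (z=98.0): ¬moderate=1−0.54=0.46, cold=0.46; AND[min(a, b)] → w = 0.46
Weighted average = (0.45·18.4 + 0.45·28.0 + 0.51·67.0 + 0.46·98.0) / (0.45 + 0.45 + 0.51 + 0.46)
  = 100.1300 / 1.8700 = 53.55

53.55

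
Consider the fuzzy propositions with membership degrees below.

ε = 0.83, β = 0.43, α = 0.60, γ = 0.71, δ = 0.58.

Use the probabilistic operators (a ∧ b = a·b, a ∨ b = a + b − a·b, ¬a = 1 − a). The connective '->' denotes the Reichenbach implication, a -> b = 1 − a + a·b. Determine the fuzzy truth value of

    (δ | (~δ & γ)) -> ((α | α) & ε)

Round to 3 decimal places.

~δ = 1 − 0.5800 = 0.4200
~δ & γ = a·b on (0.4200, 0.7100) = 0.2982
δ | (~δ & γ) = a + b − a·b on (0.5800, 0.2982) = 0.7052
α | α = a + b − a·b on (0.6000, 0.6000) = 0.8400
(α | α) & ε = a·b on (0.8400, 0.8300) = 0.6972
(δ | (~δ & γ)) -> ((α | α) & ε)  [Reichenbach: 1 − a + a·b] with a=0.7052, b=0.6972 → 0.7865

0.786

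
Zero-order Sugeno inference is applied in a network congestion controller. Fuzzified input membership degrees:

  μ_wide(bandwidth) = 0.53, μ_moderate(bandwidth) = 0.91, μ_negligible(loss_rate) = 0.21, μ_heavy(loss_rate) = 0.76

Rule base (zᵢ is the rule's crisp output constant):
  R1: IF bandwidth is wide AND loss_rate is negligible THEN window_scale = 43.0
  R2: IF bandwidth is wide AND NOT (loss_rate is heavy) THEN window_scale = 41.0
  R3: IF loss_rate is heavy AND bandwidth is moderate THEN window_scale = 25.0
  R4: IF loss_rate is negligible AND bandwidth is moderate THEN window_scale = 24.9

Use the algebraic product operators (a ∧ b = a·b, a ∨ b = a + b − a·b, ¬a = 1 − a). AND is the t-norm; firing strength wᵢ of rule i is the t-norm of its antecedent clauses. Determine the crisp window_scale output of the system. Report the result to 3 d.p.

28.585

R1 (z=43.0): wide=0.53, negligible=0.21; AND[a·b] → w = 0.1113
R2 (z=41.0): wide=0.53, ¬heavy=1−0.76=0.24; AND[a·b] → w = 0.1272
R3 (z=25.0): heavy=0.76, moderate=0.91; AND[a·b] → w = 0.6916
R4 (z=24.9): negligible=0.21, moderate=0.91; AND[a·b] → w = 0.1911
Weighted average = (0.1113·43.0 + 0.1272·41.0 + 0.6916·25.0 + 0.1911·24.9) / (0.1113 + 0.1272 + 0.6916 + 0.1911)
  = 32.0495 / 1.1212 = 28.585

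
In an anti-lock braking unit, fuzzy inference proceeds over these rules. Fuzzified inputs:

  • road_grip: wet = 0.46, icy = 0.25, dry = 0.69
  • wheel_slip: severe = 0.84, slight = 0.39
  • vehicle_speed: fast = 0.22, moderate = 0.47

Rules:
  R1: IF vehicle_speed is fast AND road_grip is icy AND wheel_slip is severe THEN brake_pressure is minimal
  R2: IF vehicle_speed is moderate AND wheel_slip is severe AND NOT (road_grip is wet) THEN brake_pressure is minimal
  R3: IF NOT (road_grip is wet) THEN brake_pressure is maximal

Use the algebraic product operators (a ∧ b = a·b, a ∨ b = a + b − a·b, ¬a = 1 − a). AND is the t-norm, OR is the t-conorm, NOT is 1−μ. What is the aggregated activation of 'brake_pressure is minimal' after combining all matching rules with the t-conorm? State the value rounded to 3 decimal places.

0.250

R1: fast=0.22, icy=0.25, severe=0.84; AND[a·b] → w = 0.0462
R2: moderate=0.47, severe=0.84, ¬wet=1−0.46=0.54; AND[a·b] → w = 0.2132
R3: ¬wet=1−0.46=0.54 → w = 0.5400
Rules with consequent 'minimal': {R1, R2} → strengths 0.0462, 0.2132
Aggregate via t-conorm [a + b − a·b]: 0.2495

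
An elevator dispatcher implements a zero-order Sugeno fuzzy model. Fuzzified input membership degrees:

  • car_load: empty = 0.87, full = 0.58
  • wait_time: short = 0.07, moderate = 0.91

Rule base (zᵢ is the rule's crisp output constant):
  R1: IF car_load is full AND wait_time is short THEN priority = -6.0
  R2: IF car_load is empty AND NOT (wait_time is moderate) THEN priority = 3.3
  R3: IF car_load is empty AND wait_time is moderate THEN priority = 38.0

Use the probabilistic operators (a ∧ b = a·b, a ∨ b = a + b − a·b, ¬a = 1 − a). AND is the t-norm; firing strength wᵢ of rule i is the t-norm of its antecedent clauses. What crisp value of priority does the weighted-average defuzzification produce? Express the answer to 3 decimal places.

R1 (z=-6.0): full=0.58, short=0.07; AND[a·b] → w = 0.0406
R2 (z=3.3): empty=0.87, ¬moderate=1−0.91=0.09; AND[a·b] → w = 0.0783
R3 (z=38.0): empty=0.87, moderate=0.91; AND[a·b] → w = 0.7917
Weighted average = (0.0406·-6.0 + 0.0783·3.3 + 0.7917·38.0) / (0.0406 + 0.0783 + 0.7917)
  = 30.0994 / 0.9106 = 33.054

33.054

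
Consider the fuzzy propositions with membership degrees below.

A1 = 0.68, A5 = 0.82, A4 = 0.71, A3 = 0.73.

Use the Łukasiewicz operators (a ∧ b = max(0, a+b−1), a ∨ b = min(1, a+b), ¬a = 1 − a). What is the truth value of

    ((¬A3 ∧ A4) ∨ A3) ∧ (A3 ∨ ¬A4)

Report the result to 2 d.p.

0.73

¬A3 = 1 − 0.73 = 0.27
¬A3 ∧ A4 = max(0, a+b−1) on (0.27, 0.71) = 0.00
(¬A3 ∧ A4) ∨ A3 = min(1, a+b) on (0.00, 0.73) = 0.73
¬A4 = 1 − 0.71 = 0.29
A3 ∨ ¬A4 = min(1, a+b) on (0.73, 0.29) = 1.00
((¬A3 ∧ A4) ∨ A3) ∧ (A3 ∨ ¬A4) = max(0, a+b−1) on (0.73, 1.00) = 0.73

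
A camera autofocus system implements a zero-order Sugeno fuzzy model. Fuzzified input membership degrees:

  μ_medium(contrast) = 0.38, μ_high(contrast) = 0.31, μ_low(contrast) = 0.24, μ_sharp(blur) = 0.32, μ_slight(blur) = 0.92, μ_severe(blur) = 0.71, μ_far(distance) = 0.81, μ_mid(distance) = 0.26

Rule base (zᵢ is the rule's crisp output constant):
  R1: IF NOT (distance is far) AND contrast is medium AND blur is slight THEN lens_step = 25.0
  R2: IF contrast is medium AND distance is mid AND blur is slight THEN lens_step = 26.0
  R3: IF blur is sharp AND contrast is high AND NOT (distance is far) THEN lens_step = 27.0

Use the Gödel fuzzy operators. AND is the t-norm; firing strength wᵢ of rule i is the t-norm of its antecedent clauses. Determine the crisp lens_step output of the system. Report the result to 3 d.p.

R1 (z=25.0): ¬far=1−0.81=0.19, medium=0.38, slight=0.92; AND[min(a, b)] → w = 0.19
R2 (z=26.0): medium=0.38, mid=0.26, slight=0.92; AND[min(a, b)] → w = 0.26
R3 (z=27.0): sharp=0.32, high=0.31, ¬far=1−0.81=0.19; AND[min(a, b)] → w = 0.19
Weighted average = (0.19·25.0 + 0.26·26.0 + 0.19·27.0) / (0.19 + 0.26 + 0.19)
  = 16.6400 / 0.6400 = 26.000

26.000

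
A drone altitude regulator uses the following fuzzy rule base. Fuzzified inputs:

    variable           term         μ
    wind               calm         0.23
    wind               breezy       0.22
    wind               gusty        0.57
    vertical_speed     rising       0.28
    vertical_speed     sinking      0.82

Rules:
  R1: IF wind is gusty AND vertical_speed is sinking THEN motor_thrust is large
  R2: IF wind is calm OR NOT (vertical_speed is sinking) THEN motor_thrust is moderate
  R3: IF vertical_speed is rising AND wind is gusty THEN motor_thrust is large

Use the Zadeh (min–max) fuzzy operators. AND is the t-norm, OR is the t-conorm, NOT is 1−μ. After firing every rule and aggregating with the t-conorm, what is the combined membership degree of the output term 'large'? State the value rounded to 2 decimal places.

0.57

R1: gusty=0.57, sinking=0.82; AND[min(a, b)] → w = 0.57
R2: calm=0.23, ¬sinking=1−0.82=0.18; OR[max(a, b)] → w = 0.23
R3: rising=0.28, gusty=0.57; AND[min(a, b)] → w = 0.28
Rules with consequent 'large': {R1, R3} → strengths 0.57, 0.28
Aggregate via t-conorm [max(a, b)]: 0.57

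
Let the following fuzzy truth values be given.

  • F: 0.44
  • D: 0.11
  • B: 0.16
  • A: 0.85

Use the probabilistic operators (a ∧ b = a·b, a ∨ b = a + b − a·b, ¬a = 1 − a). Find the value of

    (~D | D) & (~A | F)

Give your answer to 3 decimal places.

0.473

~D = 1 − 0.1100 = 0.8900
~D | D = a + b − a·b on (0.8900, 0.1100) = 0.9021
~A = 1 − 0.8500 = 0.1500
~A | F = a + b − a·b on (0.1500, 0.4400) = 0.5240
(~D | D) & (~A | F) = a·b on (0.9021, 0.5240) = 0.4727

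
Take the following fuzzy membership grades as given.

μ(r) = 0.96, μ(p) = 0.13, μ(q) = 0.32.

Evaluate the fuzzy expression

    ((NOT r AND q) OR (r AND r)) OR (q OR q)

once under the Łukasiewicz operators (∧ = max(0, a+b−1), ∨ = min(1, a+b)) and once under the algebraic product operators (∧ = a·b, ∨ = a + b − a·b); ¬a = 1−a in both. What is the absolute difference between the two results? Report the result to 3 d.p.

0.036

Under Łukasiewicz:
  NOT r = 1 − 0.96 = 0.04
  NOT r AND q = max(0, a+b−1) on (0.04, 0.32) = 0.00
  r AND r = max(0, a+b−1) on (0.96, 0.96) = 0.92
  (NOT r AND q) OR (r AND r) = min(1, a+b) on (0.00, 0.92) = 0.92
  q OR q = min(1, a+b) on (0.32, 0.32) = 0.64
  ((NOT r AND q) OR (r AND r)) OR (q OR q) = min(1, a+b) on (0.92, 0.64) = 1.00
  → value = 1.0000
Under algebraic product:
  NOT r = 1 − 0.9600 = 0.0400
  NOT r AND q = a·b on (0.0400, 0.3200) = 0.0128
  r AND r = a·b on (0.9600, 0.9600) = 0.9216
  (NOT r AND q) OR (r AND r) = a + b − a·b on (0.0128, 0.9216) = 0.9226
  q OR q = a + b − a·b on (0.3200, 0.3200) = 0.5376
  ((NOT r AND q) OR (r AND r)) OR (q OR q) = a + b − a·b on (0.9226, 0.5376) = 0.9642
  → value = 0.9642
|1.0000 − 0.9642| = 0.036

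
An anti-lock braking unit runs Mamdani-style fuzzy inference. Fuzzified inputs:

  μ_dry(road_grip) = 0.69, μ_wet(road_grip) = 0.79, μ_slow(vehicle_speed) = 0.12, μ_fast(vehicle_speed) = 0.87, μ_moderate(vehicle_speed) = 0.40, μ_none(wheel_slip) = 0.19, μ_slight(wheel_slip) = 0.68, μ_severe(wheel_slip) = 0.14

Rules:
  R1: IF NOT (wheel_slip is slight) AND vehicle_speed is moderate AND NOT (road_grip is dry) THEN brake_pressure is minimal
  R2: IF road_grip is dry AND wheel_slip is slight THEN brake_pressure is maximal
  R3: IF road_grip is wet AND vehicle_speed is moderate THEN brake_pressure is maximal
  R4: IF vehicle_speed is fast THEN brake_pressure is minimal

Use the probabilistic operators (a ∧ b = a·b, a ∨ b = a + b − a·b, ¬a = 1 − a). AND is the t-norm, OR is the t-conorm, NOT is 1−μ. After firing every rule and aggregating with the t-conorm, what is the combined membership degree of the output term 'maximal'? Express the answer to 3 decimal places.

0.637

R1: ¬slight=1−0.68=0.32, moderate=0.40, ¬dry=1−0.69=0.31; AND[a·b] → w = 0.0397
R2: dry=0.69, slight=0.68; AND[a·b] → w = 0.4692
R3: wet=0.79, moderate=0.40; AND[a·b] → w = 0.3160
R4: fast=0.87 → w = 0.8700
Rules with consequent 'maximal': {R2, R3} → strengths 0.4692, 0.3160
Aggregate via t-conorm [a + b − a·b]: 0.6369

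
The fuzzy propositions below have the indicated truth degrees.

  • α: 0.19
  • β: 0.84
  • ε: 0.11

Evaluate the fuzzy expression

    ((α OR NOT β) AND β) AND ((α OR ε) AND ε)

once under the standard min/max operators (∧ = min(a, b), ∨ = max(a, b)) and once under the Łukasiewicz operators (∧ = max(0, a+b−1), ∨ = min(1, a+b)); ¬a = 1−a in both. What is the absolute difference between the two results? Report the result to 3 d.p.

0.110

Under standard min/max:
  NOT β = 1 − 0.84 = 0.16
  α OR NOT β = max(a, b) on (0.19, 0.16) = 0.19
  (α OR NOT β) AND β = min(a, b) on (0.19, 0.84) = 0.19
  α OR ε = max(a, b) on (0.19, 0.11) = 0.19
  (α OR ε) AND ε = min(a, b) on (0.19, 0.11) = 0.11
  ((α OR NOT β) AND β) AND ((α OR ε) AND ε) = min(a, b) on (0.19, 0.11) = 0.11
  → value = 0.1100
Under Łukasiewicz:
  NOT β = 1 − 0.84 = 0.16
  α OR NOT β = min(1, a+b) on (0.19, 0.16) = 0.35
  (α OR NOT β) AND β = max(0, a+b−1) on (0.35, 0.84) = 0.19
  α OR ε = min(1, a+b) on (0.19, 0.11) = 0.30
  (α OR ε) AND ε = max(0, a+b−1) on (0.30, 0.11) = 0.00
  ((α OR NOT β) AND β) AND ((α OR ε) AND ε) = max(0, a+b−1) on (0.19, 0.00) = 0.00
  → value = 0.0000
|0.1100 − 0.0000| = 0.110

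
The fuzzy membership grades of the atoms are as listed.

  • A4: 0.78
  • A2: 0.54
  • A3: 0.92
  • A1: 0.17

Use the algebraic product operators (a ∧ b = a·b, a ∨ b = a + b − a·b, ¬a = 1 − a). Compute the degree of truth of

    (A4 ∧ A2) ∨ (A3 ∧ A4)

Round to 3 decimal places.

0.837

A4 ∧ A2 = a·b on (0.7800, 0.5400) = 0.4212
A3 ∧ A4 = a·b on (0.9200, 0.7800) = 0.7176
(A4 ∧ A2) ∨ (A3 ∧ A4) = a + b − a·b on (0.4212, 0.7176) = 0.8365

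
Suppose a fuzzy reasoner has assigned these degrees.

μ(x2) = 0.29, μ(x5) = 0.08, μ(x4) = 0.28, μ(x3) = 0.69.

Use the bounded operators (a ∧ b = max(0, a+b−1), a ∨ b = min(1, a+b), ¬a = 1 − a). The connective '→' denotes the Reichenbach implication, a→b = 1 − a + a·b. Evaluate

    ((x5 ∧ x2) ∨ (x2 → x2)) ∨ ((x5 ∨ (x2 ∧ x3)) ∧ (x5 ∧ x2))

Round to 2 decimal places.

0.79

x5 ∧ x2 = max(0, a+b−1) on (0.08, 0.29) = 0.00
x2 → x2  [Reichenbach: 1 − a + a·b] with a=0.29, b=0.29 → 0.79
(x5 ∧ x2) ∨ (x2 → x2) = min(1, a+b) on (0.00, 0.79) = 0.79
x2 ∧ x3 = max(0, a+b−1) on (0.29, 0.69) = 0.00
x5 ∨ (x2 ∧ x3) = min(1, a+b) on (0.08, 0.00) = 0.08
x5 ∧ x2 = max(0, a+b−1) on (0.08, 0.29) = 0.00
(x5 ∨ (x2 ∧ x3)) ∧ (x5 ∧ x2) = max(0, a+b−1) on (0.08, 0.00) = 0.00
((x5 ∧ x2) ∨ (x2 → x2)) ∨ ((x5 ∨ (x2 ∧ x3)) ∧ (x5 ∧ x2)) = min(1, a+b) on (0.79, 0.00) = 0.79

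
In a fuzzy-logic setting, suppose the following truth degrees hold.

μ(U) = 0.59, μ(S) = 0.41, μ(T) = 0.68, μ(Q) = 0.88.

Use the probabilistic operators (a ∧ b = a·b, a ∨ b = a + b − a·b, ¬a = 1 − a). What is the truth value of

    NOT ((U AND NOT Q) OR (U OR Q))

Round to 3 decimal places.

0.046

NOT Q = 1 − 0.8800 = 0.1200
U AND NOT Q = a·b on (0.5900, 0.1200) = 0.0708
U OR Q = a + b − a·b on (0.5900, 0.8800) = 0.9508
(U AND NOT Q) OR (U OR Q) = a + b − a·b on (0.0708, 0.9508) = 0.9543
NOT ((U AND NOT Q) OR (U OR Q)) = 1 − 0.9543 = 0.0457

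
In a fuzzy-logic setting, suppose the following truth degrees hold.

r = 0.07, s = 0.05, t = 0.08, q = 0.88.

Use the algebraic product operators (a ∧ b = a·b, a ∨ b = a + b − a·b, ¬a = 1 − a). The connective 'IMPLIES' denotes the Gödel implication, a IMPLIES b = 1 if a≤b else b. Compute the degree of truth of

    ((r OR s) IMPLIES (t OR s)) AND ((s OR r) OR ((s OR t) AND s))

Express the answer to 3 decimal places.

0.122

r OR s = a + b − a·b on (0.0700, 0.0500) = 0.1165
t OR s = a + b − a·b on (0.0800, 0.0500) = 0.1260
(r OR s) IMPLIES (t OR s)  [Gödel: 1 if a≤b else b] with a=0.1165, b=0.1260 → 1.0000
s OR r = a + b − a·b on (0.0500, 0.0700) = 0.1165
s OR t = a + b − a·b on (0.0500, 0.0800) = 0.1260
(s OR t) AND s = a·b on (0.1260, 0.0500) = 0.0063
(s OR r) OR ((s OR t) AND s) = a + b − a·b on (0.1165, 0.0063) = 0.1221
((r OR s) IMPLIES (t OR s)) AND ((s OR r) OR ((s OR t) AND s)) = a·b on (1.0000, 0.1221) = 0.1221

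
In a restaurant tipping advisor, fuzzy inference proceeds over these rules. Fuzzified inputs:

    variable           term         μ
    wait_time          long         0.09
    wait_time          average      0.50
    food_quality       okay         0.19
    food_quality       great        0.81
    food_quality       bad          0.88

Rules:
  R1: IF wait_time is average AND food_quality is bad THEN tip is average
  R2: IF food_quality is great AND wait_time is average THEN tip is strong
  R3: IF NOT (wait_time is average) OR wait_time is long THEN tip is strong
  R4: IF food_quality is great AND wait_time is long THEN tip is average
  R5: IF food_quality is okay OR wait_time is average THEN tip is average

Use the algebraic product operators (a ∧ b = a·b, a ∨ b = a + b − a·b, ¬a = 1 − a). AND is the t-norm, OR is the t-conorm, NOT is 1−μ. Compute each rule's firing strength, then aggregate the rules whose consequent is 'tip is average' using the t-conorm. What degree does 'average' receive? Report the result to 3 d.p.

R1: average=0.50, bad=0.88; AND[a·b] → w = 0.4400
R2: great=0.81, average=0.50; AND[a·b] → w = 0.4050
R3: ¬average=1−0.50=0.50, long=0.09; OR[a + b − a·b] → w = 0.5450
R4: great=0.81, long=0.09; AND[a·b] → w = 0.0729
R5: okay=0.19, average=0.50; OR[a + b − a·b] → w = 0.5950
Rules with consequent 'average': {R1, R4, R5} → strengths 0.4400, 0.0729, 0.5950
Aggregate via t-conorm [a + b − a·b]: 0.7897

0.790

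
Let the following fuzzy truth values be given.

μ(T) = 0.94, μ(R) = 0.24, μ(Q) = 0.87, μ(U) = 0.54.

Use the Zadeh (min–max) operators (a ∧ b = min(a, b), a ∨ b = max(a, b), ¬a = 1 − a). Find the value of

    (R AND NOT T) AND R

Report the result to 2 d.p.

0.06

NOT T = 1 − 0.94 = 0.06
R AND NOT T = min(a, b) on (0.24, 0.06) = 0.06
(R AND NOT T) AND R = min(a, b) on (0.06, 0.24) = 0.06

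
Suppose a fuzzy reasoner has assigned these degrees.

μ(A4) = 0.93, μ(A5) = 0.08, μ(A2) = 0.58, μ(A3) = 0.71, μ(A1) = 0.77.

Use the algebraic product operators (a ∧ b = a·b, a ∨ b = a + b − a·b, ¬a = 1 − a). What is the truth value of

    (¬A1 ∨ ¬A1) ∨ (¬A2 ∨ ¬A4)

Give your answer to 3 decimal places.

0.680

¬A1 = 1 − 0.7700 = 0.2300
¬A1 = 1 − 0.7700 = 0.2300
¬A1 ∨ ¬A1 = a + b − a·b on (0.2300, 0.2300) = 0.4071
¬A2 = 1 − 0.5800 = 0.4200
¬A4 = 1 − 0.9300 = 0.0700
¬A2 ∨ ¬A4 = a + b − a·b on (0.4200, 0.0700) = 0.4606
(¬A1 ∨ ¬A1) ∨ (¬A2 ∨ ¬A4) = a + b − a·b on (0.4071, 0.4606) = 0.6802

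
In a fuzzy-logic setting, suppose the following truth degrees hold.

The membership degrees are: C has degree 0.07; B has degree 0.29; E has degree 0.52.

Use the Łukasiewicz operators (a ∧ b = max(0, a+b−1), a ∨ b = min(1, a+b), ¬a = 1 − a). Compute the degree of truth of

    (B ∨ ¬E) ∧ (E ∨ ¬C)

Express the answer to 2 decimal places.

0.77

¬E = 1 − 0.52 = 0.48
B ∨ ¬E = min(1, a+b) on (0.29, 0.48) = 0.77
¬C = 1 − 0.07 = 0.93
E ∨ ¬C = min(1, a+b) on (0.52, 0.93) = 1.00
(B ∨ ¬E) ∧ (E ∨ ¬C) = max(0, a+b−1) on (0.77, 1.00) = 0.77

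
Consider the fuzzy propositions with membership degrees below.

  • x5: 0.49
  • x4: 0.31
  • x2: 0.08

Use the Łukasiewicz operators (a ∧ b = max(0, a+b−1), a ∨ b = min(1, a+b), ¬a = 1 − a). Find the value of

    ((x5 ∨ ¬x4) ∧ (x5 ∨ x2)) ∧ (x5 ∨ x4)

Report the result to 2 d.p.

¬x4 = 1 − 0.31 = 0.69
x5 ∨ ¬x4 = min(1, a+b) on (0.49, 0.69) = 1.00
x5 ∨ x2 = min(1, a+b) on (0.49, 0.08) = 0.57
(x5 ∨ ¬x4) ∧ (x5 ∨ x2) = max(0, a+b−1) on (1.00, 0.57) = 0.57
x5 ∨ x4 = min(1, a+b) on (0.49, 0.31) = 0.80
((x5 ∨ ¬x4) ∧ (x5 ∨ x2)) ∧ (x5 ∨ x4) = max(0, a+b−1) on (0.57, 0.80) = 0.37

0.37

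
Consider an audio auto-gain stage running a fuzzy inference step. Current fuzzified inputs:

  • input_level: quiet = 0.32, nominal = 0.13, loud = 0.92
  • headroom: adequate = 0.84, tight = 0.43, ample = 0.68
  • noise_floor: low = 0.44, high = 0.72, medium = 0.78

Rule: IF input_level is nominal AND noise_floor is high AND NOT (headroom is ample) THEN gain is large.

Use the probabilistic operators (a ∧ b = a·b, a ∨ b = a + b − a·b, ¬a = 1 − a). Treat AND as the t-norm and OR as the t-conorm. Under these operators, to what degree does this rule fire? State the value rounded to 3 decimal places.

0.030

firing strength: nominal=0.13, high=0.72, ¬ample=1−0.68=0.32; AND[a·b] → w = 0.0300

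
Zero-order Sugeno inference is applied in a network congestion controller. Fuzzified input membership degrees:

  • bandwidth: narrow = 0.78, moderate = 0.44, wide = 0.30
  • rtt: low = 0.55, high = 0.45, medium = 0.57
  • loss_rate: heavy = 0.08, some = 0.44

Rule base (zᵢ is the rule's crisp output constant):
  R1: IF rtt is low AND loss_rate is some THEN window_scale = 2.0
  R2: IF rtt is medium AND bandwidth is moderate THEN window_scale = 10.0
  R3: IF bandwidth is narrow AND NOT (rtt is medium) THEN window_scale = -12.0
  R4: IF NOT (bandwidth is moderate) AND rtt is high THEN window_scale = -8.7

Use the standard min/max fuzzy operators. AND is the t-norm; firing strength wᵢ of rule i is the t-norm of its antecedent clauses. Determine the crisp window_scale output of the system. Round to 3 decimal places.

R1 (z=2.0): low=0.55, some=0.44; AND[min(a, b)] → w = 0.44
R2 (z=10.0): medium=0.57, moderate=0.44; AND[min(a, b)] → w = 0.44
R3 (z=-12.0): narrow=0.78, ¬medium=1−0.57=0.43; AND[min(a, b)] → w = 0.43
R4 (z=-8.7): ¬moderate=1−0.44=0.56, high=0.45; AND[min(a, b)] → w = 0.45
Weighted average = (0.44·2.0 + 0.44·10.0 + 0.43·-12.0 + 0.45·-8.7) / (0.44 + 0.44 + 0.43 + 0.45)
  = -3.7950 / 1.7600 = -2.156

-2.156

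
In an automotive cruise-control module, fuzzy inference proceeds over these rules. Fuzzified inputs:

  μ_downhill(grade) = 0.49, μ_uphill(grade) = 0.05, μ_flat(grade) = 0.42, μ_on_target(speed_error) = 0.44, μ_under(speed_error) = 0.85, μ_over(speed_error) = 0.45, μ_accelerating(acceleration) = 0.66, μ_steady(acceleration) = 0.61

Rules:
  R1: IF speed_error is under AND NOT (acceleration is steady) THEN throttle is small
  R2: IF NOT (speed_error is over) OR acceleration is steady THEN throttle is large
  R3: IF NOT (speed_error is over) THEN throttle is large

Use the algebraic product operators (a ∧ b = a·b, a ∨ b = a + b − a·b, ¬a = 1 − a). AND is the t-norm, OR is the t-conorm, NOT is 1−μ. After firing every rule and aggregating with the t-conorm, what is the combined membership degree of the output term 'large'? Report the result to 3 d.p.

R1: under=0.85, ¬steady=1−0.61=0.39; AND[a·b] → w = 0.3315
R2: ¬over=1−0.45=0.55, steady=0.61; OR[a + b − a·b] → w = 0.8245
R3: ¬over=1−0.45=0.55 → w = 0.5500
Rules with consequent 'large': {R2, R3} → strengths 0.8245, 0.5500
Aggregate via t-conorm [a + b − a·b]: 0.9210

0.921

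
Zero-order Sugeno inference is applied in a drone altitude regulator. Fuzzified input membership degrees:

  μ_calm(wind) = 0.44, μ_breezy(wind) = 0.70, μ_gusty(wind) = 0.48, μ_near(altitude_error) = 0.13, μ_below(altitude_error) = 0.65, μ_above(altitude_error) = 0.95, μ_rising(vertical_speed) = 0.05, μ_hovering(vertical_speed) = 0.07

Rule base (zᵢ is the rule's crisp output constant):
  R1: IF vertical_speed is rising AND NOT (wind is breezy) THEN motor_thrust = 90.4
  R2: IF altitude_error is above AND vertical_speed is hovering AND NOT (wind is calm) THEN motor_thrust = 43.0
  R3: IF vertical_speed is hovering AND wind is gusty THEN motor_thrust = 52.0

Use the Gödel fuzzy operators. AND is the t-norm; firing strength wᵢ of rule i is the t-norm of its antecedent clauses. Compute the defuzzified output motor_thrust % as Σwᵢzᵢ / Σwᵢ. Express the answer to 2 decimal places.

58.79

R1 (z=90.4): rising=0.05, ¬breezy=1−0.70=0.30; AND[min(a, b)] → w = 0.05
R2 (z=43.0): above=0.95, hovering=0.07, ¬calm=1−0.44=0.56; AND[min(a, b)] → w = 0.07
R3 (z=52.0): hovering=0.07, gusty=0.48; AND[min(a, b)] → w = 0.07
Weighted average = (0.05·90.4 + 0.07·43.0 + 0.07·52.0) / (0.05 + 0.07 + 0.07)
  = 11.1700 / 0.1900 = 58.79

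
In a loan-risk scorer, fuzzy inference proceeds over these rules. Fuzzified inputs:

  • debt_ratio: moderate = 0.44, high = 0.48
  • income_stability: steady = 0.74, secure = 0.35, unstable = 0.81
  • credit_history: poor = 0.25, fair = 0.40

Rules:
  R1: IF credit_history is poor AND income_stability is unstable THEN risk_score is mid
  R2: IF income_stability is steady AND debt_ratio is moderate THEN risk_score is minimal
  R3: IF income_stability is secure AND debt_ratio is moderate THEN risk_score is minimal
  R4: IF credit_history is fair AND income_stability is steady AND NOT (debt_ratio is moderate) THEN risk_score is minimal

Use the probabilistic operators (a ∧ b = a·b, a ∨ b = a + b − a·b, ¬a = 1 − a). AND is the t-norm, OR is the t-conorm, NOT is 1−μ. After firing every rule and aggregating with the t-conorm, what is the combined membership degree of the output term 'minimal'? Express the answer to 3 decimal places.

R1: poor=0.25, unstable=0.81; AND[a·b] → w = 0.2025
R2: steady=0.74, moderate=0.44; AND[a·b] → w = 0.3256
R3: secure=0.35, moderate=0.44; AND[a·b] → w = 0.1540
R4: fair=0.40, steady=0.74, ¬moderate=1−0.44=0.56; AND[a·b] → w = 0.1658
Rules with consequent 'minimal': {R2, R3, R4} → strengths 0.3256, 0.1540, 0.1658
Aggregate via t-conorm [a + b − a·b]: 0.5240

0.524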